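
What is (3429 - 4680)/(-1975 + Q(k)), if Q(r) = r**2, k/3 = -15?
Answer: -1251/50 ≈ -25.020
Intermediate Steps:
k = -45 (k = 3*(-15) = -45)
(3429 - 4680)/(-1975 + Q(k)) = (3429 - 4680)/(-1975 + (-45)**2) = -1251/(-1975 + 2025) = -1251/50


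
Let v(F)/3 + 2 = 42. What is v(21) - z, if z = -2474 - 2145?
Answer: 4739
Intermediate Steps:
z = -4619
v(F) = 120 (v(F) = -6 + 3*42 = -6 + 126 = 120)
v(21) - z = 120 - 1*(-4619) = 120 + 4619 = 4739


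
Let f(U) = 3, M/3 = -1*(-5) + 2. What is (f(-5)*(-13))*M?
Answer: -819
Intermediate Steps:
M = 21 (M = 3*(-1*(-5) + 2) = 3*(5 + 2) = 3*7 = 21)
(f(-5)*(-13))*M = (3*(-13))*21 = -39*21 = -819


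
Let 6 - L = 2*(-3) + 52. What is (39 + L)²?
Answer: 1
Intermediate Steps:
L = -40 (L = 6 - (2*(-3) + 52) = 6 - (-6 + 52) = 6 - 1*46 = 6 - 46 = -40)
(39 + L)² = (39 - 40)² = (-1)² = 1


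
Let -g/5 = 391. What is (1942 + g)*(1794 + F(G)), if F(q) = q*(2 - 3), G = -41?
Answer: -23855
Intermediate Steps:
F(q) = -q (F(q) = q*(-1) = -q)
g = -1955 (g = -5*391 = -1955)
(1942 + g)*(1794 + F(G)) = (1942 - 1955)*(1794 - 1*(-41)) = -13*(1794 + 41) = -13*1835 = -23855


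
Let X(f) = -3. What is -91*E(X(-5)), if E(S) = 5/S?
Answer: 455/3 ≈ 151.67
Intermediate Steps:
-91*E(X(-5)) = -455/(-3) = -455*(-1)/3 = -91*(-5/3) = 455/3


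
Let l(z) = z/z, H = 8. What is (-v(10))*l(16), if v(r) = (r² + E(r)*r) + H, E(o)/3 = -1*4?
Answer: 12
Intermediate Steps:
E(o) = -12 (E(o) = 3*(-1*4) = 3*(-4) = -12)
v(r) = 8 + r² - 12*r (v(r) = (r² - 12*r) + 8 = 8 + r² - 12*r)
l(z) = 1
(-v(10))*l(16) = -(8 + 10² - 12*10)*1 = -(8 + 100 - 120)*1 = -1*(-12)*1 = 12*1 = 12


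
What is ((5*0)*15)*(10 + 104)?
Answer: 0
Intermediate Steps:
((5*0)*15)*(10 + 104) = (0*15)*114 = 0*114 = 0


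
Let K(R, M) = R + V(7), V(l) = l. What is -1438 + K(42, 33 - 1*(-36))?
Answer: -1389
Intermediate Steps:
K(R, M) = 7 + R (K(R, M) = R + 7 = 7 + R)
-1438 + K(42, 33 - 1*(-36)) = -1438 + (7 + 42) = -1438 + 49 = -1389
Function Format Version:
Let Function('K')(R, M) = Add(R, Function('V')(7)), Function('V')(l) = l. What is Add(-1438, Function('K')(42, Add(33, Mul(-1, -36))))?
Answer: -1389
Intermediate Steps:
Function('K')(R, M) = Add(7, R) (Function('K')(R, M) = Add(R, 7) = Add(7, R))
Add(-1438, Function('K')(42, Add(33, Mul(-1, -36)))) = Add(-1438, Add(7, 42)) = Add(-1438, 49) = -1389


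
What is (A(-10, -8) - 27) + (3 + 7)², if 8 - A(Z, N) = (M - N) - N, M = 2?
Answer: 63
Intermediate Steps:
A(Z, N) = 6 + 2*N (A(Z, N) = 8 - ((2 - N) - N) = 8 - (2 - 2*N) = 8 + (-2 + 2*N) = 6 + 2*N)
(A(-10, -8) - 27) + (3 + 7)² = ((6 + 2*(-8)) - 27) + (3 + 7)² = ((6 - 16) - 27) + 10² = (-10 - 27) + 100 = -37 + 100 = 63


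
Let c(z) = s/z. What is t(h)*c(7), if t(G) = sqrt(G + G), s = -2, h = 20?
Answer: -4*sqrt(10)/7 ≈ -1.8070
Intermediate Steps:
t(G) = sqrt(2)*sqrt(G) (t(G) = sqrt(2*G) = sqrt(2)*sqrt(G))
c(z) = -2/z
t(h)*c(7) = (sqrt(2)*sqrt(20))*(-2/7) = (sqrt(2)*(2*sqrt(5)))*(-2*1/7) = (2*sqrt(10))*(-2/7) = -4*sqrt(10)/7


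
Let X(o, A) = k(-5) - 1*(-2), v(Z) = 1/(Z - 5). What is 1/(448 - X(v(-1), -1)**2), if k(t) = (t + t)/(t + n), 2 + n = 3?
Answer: 4/1711 ≈ 0.0023378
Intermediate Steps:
n = 1 (n = -2 + 3 = 1)
k(t) = 2*t/(1 + t) (k(t) = (t + t)/(t + 1) = (2*t)/(1 + t) = 2*t/(1 + t))
v(Z) = 1/(-5 + Z)
X(o, A) = 9/2 (X(o, A) = 2*(-5)/(1 - 5) - 1*(-2) = 2*(-5)/(-4) + 2 = 2*(-5)*(-1/4) + 2 = 5/2 + 2 = 9/2)
1/(448 - X(v(-1), -1)**2) = 1/(448 - (9/2)**2) = 1/(448 - 1*81/4) = 1/(448 - 81/4) = 1/(1711/4) = 4/1711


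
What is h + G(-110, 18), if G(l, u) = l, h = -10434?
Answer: -10544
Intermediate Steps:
h + G(-110, 18) = -10434 - 110 = -10544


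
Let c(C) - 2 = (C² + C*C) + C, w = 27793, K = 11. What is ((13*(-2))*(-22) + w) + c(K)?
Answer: 28620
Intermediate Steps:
c(C) = 2 + C + 2*C² (c(C) = 2 + ((C² + C*C) + C) = 2 + ((C² + C²) + C) = 2 + (2*C² + C) = 2 + (C + 2*C²) = 2 + C + 2*C²)
((13*(-2))*(-22) + w) + c(K) = ((13*(-2))*(-22) + 27793) + (2 + 11 + 2*11²) = (-26*(-22) + 27793) + (2 + 11 + 2*121) = (572 + 27793) + (2 + 11 + 242) = 28365 + 255 = 28620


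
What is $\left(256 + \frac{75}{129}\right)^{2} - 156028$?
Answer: $- \frac{166768683}{1849} \approx -90194.0$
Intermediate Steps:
$\left(256 + \frac{75}{129}\right)^{2} - 156028 = \left(256 + 75 \cdot \frac{1}{129}\right)^{2} - 156028 = \left(256 + \frac{25}{43}\right)^{2} - 156028 = \left(\frac{11033}{43}\right)^{2} - 156028 = \frac{121727089}{1849} - 156028 = - \frac{166768683}{1849}$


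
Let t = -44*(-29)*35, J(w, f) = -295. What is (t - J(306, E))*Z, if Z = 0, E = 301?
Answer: 0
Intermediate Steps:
t = 44660 (t = 1276*35 = 44660)
(t - J(306, E))*Z = (44660 - 1*(-295))*0 = (44660 + 295)*0 = 44955*0 = 0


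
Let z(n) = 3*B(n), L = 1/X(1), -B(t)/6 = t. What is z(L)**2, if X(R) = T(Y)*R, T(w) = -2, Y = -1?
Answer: 81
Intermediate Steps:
B(t) = -6*t
X(R) = -2*R
L = -1/2 (L = 1/(-2*1) = 1/(-2) = -1/2 ≈ -0.50000)
z(n) = -18*n (z(n) = 3*(-6*n) = -18*n)
z(L)**2 = (-18*(-1/2))**2 = 9**2 = 81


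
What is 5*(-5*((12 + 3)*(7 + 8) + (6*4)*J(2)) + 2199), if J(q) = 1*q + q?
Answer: 2970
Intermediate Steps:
J(q) = 2*q (J(q) = q + q = 2*q)
5*(-5*((12 + 3)*(7 + 8) + (6*4)*J(2)) + 2199) = 5*(-5*((12 + 3)*(7 + 8) + (6*4)*(2*2)) + 2199) = 5*(-5*(15*15 + 24*4) + 2199) = 5*(-5*(225 + 96) + 2199) = 5*(-5*321 + 2199) = 5*(-1605 + 2199) = 5*594 = 2970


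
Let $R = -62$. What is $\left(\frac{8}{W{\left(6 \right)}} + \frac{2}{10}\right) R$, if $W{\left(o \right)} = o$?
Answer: $- \frac{1426}{15} \approx -95.067$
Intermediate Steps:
$\left(\frac{8}{W{\left(6 \right)}} + \frac{2}{10}\right) R = \left(\frac{8}{6} + \frac{2}{10}\right) \left(-62\right) = \left(8 \cdot \frac{1}{6} + 2 \cdot \frac{1}{10}\right) \left(-62\right) = \left(\frac{4}{3} + \frac{1}{5}\right) \left(-62\right) = \frac{23}{15} \left(-62\right) = - \frac{1426}{15}$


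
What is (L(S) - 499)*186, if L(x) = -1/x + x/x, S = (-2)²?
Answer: -185349/2 ≈ -92675.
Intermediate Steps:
S = 4
L(x) = 1 - 1/x (L(x) = -1/x + 1 = 1 - 1/x)
(L(S) - 499)*186 = ((-1 + 4)/4 - 499)*186 = ((¼)*3 - 499)*186 = (¾ - 499)*186 = -1993/4*186 = -185349/2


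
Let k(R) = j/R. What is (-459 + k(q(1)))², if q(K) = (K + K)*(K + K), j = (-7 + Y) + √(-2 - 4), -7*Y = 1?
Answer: 83230655/392 - 6451*I*√6/28 ≈ 2.1232e+5 - 564.34*I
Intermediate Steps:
Y = -⅐ (Y = -⅐*1 = -⅐ ≈ -0.14286)
j = -50/7 + I*√6 (j = (-7 - ⅐) + √(-2 - 4) = -50/7 + √(-6) = -50/7 + I*√6 ≈ -7.1429 + 2.4495*I)
q(K) = 4*K² (q(K) = (2*K)*(2*K) = 4*K²)
k(R) = (-50/7 + I*√6)/R
(-459 + k(q(1)))² = (-459 + (-50/7 + I*√6)/((4*1²)))² = (-459 + (-50/7 + I*√6)/((4*1)))² = (-459 + (-50/7 + I*√6)/4)² = (-459 + (-25/14 + I*√6/4))² = (-6451/14 + I*√6/4)²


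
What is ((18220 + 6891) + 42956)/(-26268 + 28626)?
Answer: 7563/262 ≈ 28.866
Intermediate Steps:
((18220 + 6891) + 42956)/(-26268 + 28626) = (25111 + 42956)/2358 = 68067*(1/2358) = 7563/262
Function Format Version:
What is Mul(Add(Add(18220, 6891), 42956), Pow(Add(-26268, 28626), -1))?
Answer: Rational(7563, 262) ≈ 28.866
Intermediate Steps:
Mul(Add(Add(18220, 6891), 42956), Pow(Add(-26268, 28626), -1)) = Mul(Add(25111, 42956), Pow(2358, -1)) = Mul(68067, Rational(1, 2358)) = Rational(7563, 262)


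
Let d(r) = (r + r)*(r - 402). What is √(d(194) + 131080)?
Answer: 2*√12594 ≈ 224.45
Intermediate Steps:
d(r) = 2*r*(-402 + r) (d(r) = (2*r)*(-402 + r) = 2*r*(-402 + r))
√(d(194) + 131080) = √(2*194*(-402 + 194) + 131080) = √(2*194*(-208) + 131080) = √(-80704 + 131080) = √50376 = 2*√12594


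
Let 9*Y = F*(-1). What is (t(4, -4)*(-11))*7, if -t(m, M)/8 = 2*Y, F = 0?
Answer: 0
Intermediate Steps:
Y = 0 (Y = (0*(-1))/9 = (⅑)*0 = 0)
t(m, M) = 0 (t(m, M) = -16*0 = -8*0 = 0)
(t(4, -4)*(-11))*7 = (0*(-11))*7 = 0*7 = 0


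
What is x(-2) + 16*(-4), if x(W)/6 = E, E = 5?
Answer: -34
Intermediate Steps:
x(W) = 30 (x(W) = 6*5 = 30)
x(-2) + 16*(-4) = 30 + 16*(-4) = 30 - 64 = -34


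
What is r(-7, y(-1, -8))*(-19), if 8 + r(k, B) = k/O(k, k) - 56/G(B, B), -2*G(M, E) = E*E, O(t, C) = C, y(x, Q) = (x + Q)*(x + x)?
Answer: 10241/81 ≈ 126.43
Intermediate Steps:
y(x, Q) = 2*x*(Q + x) (y(x, Q) = (Q + x)*(2*x) = 2*x*(Q + x))
G(M, E) = -E**2/2 (G(M, E) = -E*E/2 = -E**2/2)
r(k, B) = -7 + 112/B**2 (r(k, B) = -8 + (k/k - 56*(-2/B**2)) = -8 + (1 - (-112)/B**2) = -8 + (1 + 112/B**2) = -7 + 112/B**2)
r(-7, y(-1, -8))*(-19) = (-7 + 112/(2*(-1)*(-8 - 1))**2)*(-19) = (-7 + 112/(2*(-1)*(-9))**2)*(-19) = (-7 + 112/18**2)*(-19) = (-7 + 112*(1/324))*(-19) = (-7 + 28/81)*(-19) = -539/81*(-19) = 10241/81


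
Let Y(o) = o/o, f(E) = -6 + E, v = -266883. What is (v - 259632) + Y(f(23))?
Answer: -526514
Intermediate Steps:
Y(o) = 1
(v - 259632) + Y(f(23)) = (-266883 - 259632) + 1 = -526515 + 1 = -526514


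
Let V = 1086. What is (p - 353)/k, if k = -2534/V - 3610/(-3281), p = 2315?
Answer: -19311966/12137 ≈ -1591.2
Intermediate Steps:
k = -12137/9843 (k = -2534/1086 - 3610/(-3281) = -2534*1/1086 - 3610*(-1/3281) = -7/3 + 3610/3281 = -12137/9843 ≈ -1.2331)
(p - 353)/k = (2315 - 353)/(-12137/9843) = 1962*(-9843/12137) = -19311966/12137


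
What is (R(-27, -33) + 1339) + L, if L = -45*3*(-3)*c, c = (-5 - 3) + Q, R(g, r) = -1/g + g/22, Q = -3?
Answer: -1851611/594 ≈ -3117.2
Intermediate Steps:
R(g, r) = -1/g + g/22 (R(g, r) = -1/g + g*(1/22) = -1/g + g/22)
c = -11 (c = (-5 - 3) - 3 = -8 - 3 = -11)
L = -4455 (L = -45*3*(-3)*(-11) = -(-405)*(-11) = -45*99 = -4455)
(R(-27, -33) + 1339) + L = ((-1/(-27) + (1/22)*(-27)) + 1339) - 4455 = ((-1*(-1/27) - 27/22) + 1339) - 4455 = ((1/27 - 27/22) + 1339) - 4455 = (-707/594 + 1339) - 4455 = 794659/594 - 4455 = -1851611/594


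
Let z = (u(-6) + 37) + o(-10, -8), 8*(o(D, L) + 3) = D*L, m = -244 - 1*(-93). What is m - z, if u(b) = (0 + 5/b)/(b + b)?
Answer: -14045/72 ≈ -195.07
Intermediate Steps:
m = -151 (m = -244 + 93 = -151)
o(D, L) = -3 + D*L/8 (o(D, L) = -3 + (D*L)/8 = -3 + D*L/8)
u(b) = 5/(2*b²) (u(b) = (5/b)/((2*b)) = (1/(2*b))*(5/b) = 5/(2*b²))
z = 3173/72 (z = ((5/2)/(-6)² + 37) + (-3 + (⅛)*(-10)*(-8)) = ((5/2)*(1/36) + 37) + (-3 + 10) = (5/72 + 37) + 7 = 2669/72 + 7 = 3173/72 ≈ 44.069)
m - z = -151 - 1*3173/72 = -151 - 3173/72 = -14045/72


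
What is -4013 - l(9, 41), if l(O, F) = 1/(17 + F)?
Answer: -232755/58 ≈ -4013.0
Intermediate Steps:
-4013 - l(9, 41) = -4013 - 1/(17 + 41) = -4013 - 1/58 = -232755/58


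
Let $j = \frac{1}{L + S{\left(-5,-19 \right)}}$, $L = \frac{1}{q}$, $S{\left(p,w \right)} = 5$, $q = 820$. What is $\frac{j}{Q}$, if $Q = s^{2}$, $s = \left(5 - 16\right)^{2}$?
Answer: $\frac{820}{60042741} \approx 1.3657 \cdot 10^{-5}$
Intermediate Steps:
$L = \frac{1}{820} \approx 0.0012195$
$s = 121$ ($s = \left(5 - 16\right)^{2} = \left(-11\right)^{2} = 121$)
$j = \frac{820}{4101}$ ($j = \frac{1}{\frac{1}{820} + 5} = \frac{1}{\frac{4101}{820}} = \frac{820}{4101} \approx 0.19995$)
$Q = 14641$ ($Q = 121^{2} = 14641$)
$\frac{j}{Q} = \frac{820}{4101 \cdot 14641} = \frac{820}{4101} \cdot \frac{1}{14641} = \frac{820}{60042741}$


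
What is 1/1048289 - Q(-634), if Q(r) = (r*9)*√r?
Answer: 1/1048289 + 5706*I*√634 ≈ 9.5394e-7 + 1.4367e+5*I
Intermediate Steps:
Q(r) = 9*r^(3/2) (Q(r) = (9*r)*√r = 9*r^(3/2))
1/1048289 - Q(-634) = 1/1048289 - 9*(-634)^(3/2) = 1/1048289 - 9*(-634*I*√634) = 1/1048289 - (-5706)*I*√634 = 1/1048289 + 5706*I*√634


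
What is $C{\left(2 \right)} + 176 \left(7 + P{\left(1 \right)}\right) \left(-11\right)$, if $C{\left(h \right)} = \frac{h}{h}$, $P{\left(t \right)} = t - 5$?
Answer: $-5807$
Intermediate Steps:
$P{\left(t \right)} = -5 + t$
$C{\left(h \right)} = 1$
$C{\left(2 \right)} + 176 \left(7 + P{\left(1 \right)}\right) \left(-11\right) = 1 + 176 \left(7 + \left(-5 + 1\right)\right) \left(-11\right) = 1 + 176 \left(7 - 4\right) \left(-11\right) = 1 + 176 \cdot 3 \left(-11\right) = 1 + 176 \left(-33\right) = 1 - 5808 = -5807$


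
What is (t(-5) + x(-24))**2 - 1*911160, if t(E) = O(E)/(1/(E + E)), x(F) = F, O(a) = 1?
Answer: -910004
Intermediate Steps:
t(E) = 2*E (t(E) = 1/1/(E + E) = 1/1/(2*E) = 1/(1/(2*E)) = 1*(2*E) = 2*E)
(t(-5) + x(-24))**2 - 1*911160 = (2*(-5) - 24)**2 - 1*911160 = (-10 - 24)**2 - 911160 = (-34)**2 - 911160 = 1156 - 911160 = -910004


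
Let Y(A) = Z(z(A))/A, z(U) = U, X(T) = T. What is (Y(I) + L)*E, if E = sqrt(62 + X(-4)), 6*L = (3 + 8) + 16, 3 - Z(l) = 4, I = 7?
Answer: 61*sqrt(58)/14 ≈ 33.183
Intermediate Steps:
Z(l) = -1 (Z(l) = 3 - 1*4 = 3 - 4 = -1)
L = 9/2 (L = ((3 + 8) + 16)/6 = (11 + 16)/6 = (1/6)*27 = 9/2 ≈ 4.5000)
E = sqrt(58) (E = sqrt(62 - 4) = sqrt(58) ≈ 7.6158)
Y(A) = -1/A
(Y(I) + L)*E = (-1/7 + 9/2)*sqrt(58) = 61*sqrt(58)/14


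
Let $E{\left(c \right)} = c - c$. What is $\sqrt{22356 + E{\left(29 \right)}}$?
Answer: $18 \sqrt{69} \approx 149.52$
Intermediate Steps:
$E{\left(c \right)} = 0$
$\sqrt{22356 + E{\left(29 \right)}} = \sqrt{22356 + 0} = \sqrt{22356} = 18 \sqrt{69}$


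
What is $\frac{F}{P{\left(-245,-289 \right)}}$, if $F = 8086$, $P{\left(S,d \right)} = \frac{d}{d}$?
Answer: $8086$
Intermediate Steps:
$P{\left(S,d \right)} = 1$
$\frac{F}{P{\left(-245,-289 \right)}} = \frac{8086}{1} = 8086 \cdot 1 = 8086$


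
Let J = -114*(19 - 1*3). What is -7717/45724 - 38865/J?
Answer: 146915621/6950048 ≈ 21.139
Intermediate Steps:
J = -1824 (J = -114*(19 - 3) = -114*16 = -1824)
-7717/45724 - 38865/J = -7717/45724 - 38865/(-1824) = -7717*1/45724 - 38865*(-1/1824) = -7717/45724 + 12955/608 = 146915621/6950048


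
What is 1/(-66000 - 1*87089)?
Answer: -1/153089 ≈ -6.5322e-6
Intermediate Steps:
1/(-66000 - 1*87089) = 1/(-66000 - 87089) = 1/(-153089) = -1/153089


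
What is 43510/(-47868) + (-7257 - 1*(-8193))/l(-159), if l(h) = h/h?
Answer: 22380469/23934 ≈ 935.09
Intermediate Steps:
l(h) = 1
43510/(-47868) + (-7257 - 1*(-8193))/l(-159) = 43510/(-47868) + (-7257 - 1*(-8193))/1 = 43510*(-1/47868) + (-7257 + 8193)*1 = -21755/23934 + 936*1 = -21755/23934 + 936 = 22380469/23934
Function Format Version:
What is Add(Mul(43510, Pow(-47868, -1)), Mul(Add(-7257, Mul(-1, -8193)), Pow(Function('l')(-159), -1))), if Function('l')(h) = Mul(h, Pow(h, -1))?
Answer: Rational(22380469, 23934) ≈ 935.09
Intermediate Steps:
Function('l')(h) = 1
Add(Mul(43510, Pow(-47868, -1)), Mul(Add(-7257, Mul(-1, -8193)), Pow(Function('l')(-159), -1))) = Add(Mul(43510, Pow(-47868, -1)), Mul(Add(-7257, Mul(-1, -8193)), Pow(1, -1))) = Add(Mul(43510, Rational(-1, 47868)), Mul(Add(-7257, 8193), 1)) = Add(Rational(-21755, 23934), Mul(936, 1)) = Add(Rational(-21755, 23934), 936) = Rational(22380469, 23934)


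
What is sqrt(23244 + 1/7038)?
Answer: sqrt(127928375486)/2346 ≈ 152.46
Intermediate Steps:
sqrt(23244 + 1/7038) = sqrt(163591273/7038) = sqrt(127928375486)/2346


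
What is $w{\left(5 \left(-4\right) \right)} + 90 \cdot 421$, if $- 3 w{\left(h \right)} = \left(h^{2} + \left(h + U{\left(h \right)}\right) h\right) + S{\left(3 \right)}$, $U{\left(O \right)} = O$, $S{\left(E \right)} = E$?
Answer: $37489$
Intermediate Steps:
$w{\left(h \right)} = -1 - h^{2}$ ($w{\left(h \right)} = - \frac{\left(h^{2} + \left(h + h\right) h\right) + 3}{3} = - \frac{\left(h^{2} + 2 h h\right) + 3}{3} = - \frac{\left(h^{2} + 2 h^{2}\right) + 3}{3} = - \frac{3 h^{2} + 3}{3} = - \frac{3 + 3 h^{2}}{3} = -1 - h^{2}$)
$w{\left(5 \left(-4\right) \right)} + 90 \cdot 421 = \left(-1 - \left(5 \left(-4\right)\right)^{2}\right) + 90 \cdot 421 = \left(-1 - \left(-20\right)^{2}\right) + 37890 = \left(-1 - 400\right) + 37890 = -401 + 37890 = 37489$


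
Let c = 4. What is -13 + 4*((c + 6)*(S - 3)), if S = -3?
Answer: -253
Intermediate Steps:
-13 + 4*((c + 6)*(S - 3)) = -13 + 4*((4 + 6)*(-3 - 3)) = -13 + 4*(10*(-6)) = -13 + 4*(-60) = -13 - 240 = -253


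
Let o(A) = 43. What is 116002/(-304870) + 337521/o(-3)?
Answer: 1196453944/152435 ≈ 7848.9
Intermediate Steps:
116002/(-304870) + 337521/o(-3) = 116002/(-304870) + 337521/43 = 116002*(-1/304870) + 337521*(1/43) = -58001/152435 + 337521/43 = 1196453944/152435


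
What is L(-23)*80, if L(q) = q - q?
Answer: 0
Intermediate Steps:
L(q) = 0
L(-23)*80 = 0*80 = 0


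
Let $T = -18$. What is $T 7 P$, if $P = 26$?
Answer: $-3276$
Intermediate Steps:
$T 7 P = \left(-18\right) 7 \cdot 26 = \left(-126\right) 26 = -3276$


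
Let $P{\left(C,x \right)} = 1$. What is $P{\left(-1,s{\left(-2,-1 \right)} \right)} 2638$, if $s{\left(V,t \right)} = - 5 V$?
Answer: $2638$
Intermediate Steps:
$P{\left(-1,s{\left(-2,-1 \right)} \right)} 2638 = 1 \cdot 2638 = 2638$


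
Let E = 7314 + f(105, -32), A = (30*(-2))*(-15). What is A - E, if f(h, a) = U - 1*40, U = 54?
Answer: -6428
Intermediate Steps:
f(h, a) = 14 (f(h, a) = 54 - 1*40 = 54 - 40 = 14)
A = 900 (A = -60*(-15) = 900)
E = 7328 (E = 7314 + 14 = 7328)
A - E = 900 - 1*7328 = 900 - 7328 = -6428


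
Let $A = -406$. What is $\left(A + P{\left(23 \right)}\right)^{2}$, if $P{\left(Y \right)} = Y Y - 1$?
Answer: $14884$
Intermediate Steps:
$P{\left(Y \right)} = -1 + Y^{2}$ ($P{\left(Y \right)} = Y^{2} - 1 = -1 + Y^{2}$)
$\left(A + P{\left(23 \right)}\right)^{2} = \left(-406 - \left(1 - 23^{2}\right)\right)^{2} = \left(-406 + \left(-1 + 529\right)\right)^{2} = \left(-406 + 528\right)^{2} = 122^{2} = 14884$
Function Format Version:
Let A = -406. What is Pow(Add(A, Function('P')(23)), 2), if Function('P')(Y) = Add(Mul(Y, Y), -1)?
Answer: 14884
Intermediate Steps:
Function('P')(Y) = Add(-1, Pow(Y, 2)) (Function('P')(Y) = Add(Pow(Y, 2), -1) = Add(-1, Pow(Y, 2)))
Pow(Add(A, Function('P')(23)), 2) = Pow(Add(-406, Add(-1, Pow(23, 2))), 2) = Pow(Add(-406, Add(-1, 529)), 2) = Pow(Add(-406, 528), 2) = Pow(122, 2) = 14884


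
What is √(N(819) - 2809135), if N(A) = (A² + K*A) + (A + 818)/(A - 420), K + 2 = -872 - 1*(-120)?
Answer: I*√438741382737/399 ≈ 1660.1*I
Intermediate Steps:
K = -754 (K = -2 + (-872 - 1*(-120)) = -2 + (-872 + 120) = -2 - 752 = -754)
N(A) = A² - 754*A + (818 + A)/(-420 + A) (N(A) = (A² - 754*A) + (A + 818)/(A - 420) = (A² - 754*A) + (818 + A)/(-420 + A) = A² - 754*A + (818 + A)/(-420 + A))
√(N(819) - 2809135) = √((818 + 819³ - 1174*819² + 316681*819)/(-420 + 819) - 2809135) = √((818 + 549353259 - 1174*670761 + 259361739)/399 - 2809135) = √((818 + 549353259 - 787473414 + 259361739)/399 - 2809135) = √((1/399)*21242402 - 2809135) = √(21242402/399 - 2809135) = √(-1099602463/399) = I*√438741382737/399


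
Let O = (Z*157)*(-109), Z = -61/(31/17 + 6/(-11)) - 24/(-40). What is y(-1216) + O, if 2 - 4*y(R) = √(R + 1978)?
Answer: 1927541063/2390 - √762/4 ≈ 8.0650e+5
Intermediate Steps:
y(R) = ½ - √(1978 + R)/4 (y(R) = ½ - √(R + 1978)/4 = ½ - √(1978 + R)/4)
Z = -56318/1195 (Z = -61/(31*(1/17) + 6*(-1/11)) - 24*(-1/40) = -61/(31/17 - 6/11) + ⅗ = -61/239/187 + ⅗ = -61*187/239 + ⅗ = -11407/239 + ⅗ = -56318/1195 ≈ -47.128)
O = 963769934/1195 (O = -56318/1195*157*(-109) = -8841926/1195*(-109) = 963769934/1195 ≈ 8.0650e+5)
y(-1216) + O = (½ - √(1978 - 1216)/4) + 963769934/1195 = (½ - √762/4) + 963769934/1195 = 1927541063/2390 - √762/4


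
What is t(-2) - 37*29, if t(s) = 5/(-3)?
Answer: -3224/3 ≈ -1074.7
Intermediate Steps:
t(s) = -5/3 (t(s) = 5*(-1/3) = -5/3)
t(-2) - 37*29 = -5/3 - 37*29 = -5/3 - 1073 = -3224/3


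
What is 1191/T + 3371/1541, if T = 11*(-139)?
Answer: 3318928/2356189 ≈ 1.4086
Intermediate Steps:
T = -1529
1191/T + 3371/1541 = 1191/(-1529) + 3371/1541 = 1191*(-1/1529) + 3371*(1/1541) = -1191/1529 + 3371/1541 = 3318928/2356189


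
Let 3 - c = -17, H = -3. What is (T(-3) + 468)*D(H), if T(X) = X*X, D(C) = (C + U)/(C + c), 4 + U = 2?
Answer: -2385/17 ≈ -140.29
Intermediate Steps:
c = 20 (c = 3 - 1*(-17) = 3 + 17 = 20)
U = -2 (U = -4 + 2 = -2)
D(C) = (-2 + C)/(20 + C) (D(C) = (C - 2)/(C + 20) = (-2 + C)/(20 + C))
T(X) = X**2
(T(-3) + 468)*D(H) = ((-3)**2 + 468)*((-2 - 3)/(20 - 3)) = (9 + 468)*(-5/17) = 477*((1/17)*(-5)) = 477*(-5/17) = -2385/17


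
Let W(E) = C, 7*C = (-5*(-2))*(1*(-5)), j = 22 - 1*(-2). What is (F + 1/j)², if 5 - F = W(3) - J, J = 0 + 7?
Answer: 10387729/28224 ≈ 368.05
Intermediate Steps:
j = 24 (j = 22 + 2 = 24)
C = -50/7 (C = ((-5*(-2))*(1*(-5)))/7 = (10*(-5))/7 = (⅐)*(-50) = -50/7 ≈ -7.1429)
W(E) = -50/7
J = 7
F = 134/7 (F = 5 - (-50/7 - 1*7) = 5 - (-50/7 - 7) = 5 - 1*(-99/7) = 5 + 99/7 = 134/7 ≈ 19.143)
(F + 1/j)² = (134/7 + 1/24)² = (3223/168)² = 10387729/28224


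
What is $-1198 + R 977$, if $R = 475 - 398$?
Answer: $74031$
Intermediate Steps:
$R = 77$
$-1198 + R 977 = -1198 + 77 \cdot 977 = -1198 + 75229 = 74031$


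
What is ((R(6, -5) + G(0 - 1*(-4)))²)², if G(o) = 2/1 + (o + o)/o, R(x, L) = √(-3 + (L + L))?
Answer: (4 + I*√13)⁴ ≈ -823.0 + 173.07*I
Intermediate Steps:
R(x, L) = √(-3 + 2*L)
G(o) = 4 (G(o) = 2*1 + (2*o)/o = 2 + 2 = 4)
((R(6, -5) + G(0 - 1*(-4)))²)² = ((√(-3 + 2*(-5)) + 4)²)² = ((√(-3 - 10) + 4)²)² = ((√(-13) + 4)²)² = ((I*√13 + 4)²)² = ((4 + I*√13)²)² = (4 + I*√13)⁴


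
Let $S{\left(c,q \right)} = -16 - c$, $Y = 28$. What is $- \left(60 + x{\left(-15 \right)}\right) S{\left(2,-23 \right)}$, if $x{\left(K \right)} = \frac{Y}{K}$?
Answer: $\frac{5232}{5} \approx 1046.4$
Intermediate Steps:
$x{\left(K \right)} = \frac{28}{K}$
$- \left(60 + x{\left(-15 \right)}\right) S{\left(2,-23 \right)} = - \left(60 + \frac{28}{-15}\right) \left(-16 - 2\right) = - \left(60 + 28 \left(- \frac{1}{15}\right)\right) \left(-16 - 2\right) = - \left(60 - \frac{28}{15}\right) \left(-18\right) = - \frac{872 \left(-18\right)}{15} = \left(-1\right) \left(- \frac{5232}{5}\right) = \frac{5232}{5}$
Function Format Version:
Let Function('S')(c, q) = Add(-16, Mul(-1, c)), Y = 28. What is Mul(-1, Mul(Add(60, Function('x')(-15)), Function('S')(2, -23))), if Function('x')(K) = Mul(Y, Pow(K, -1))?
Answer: Rational(5232, 5) ≈ 1046.4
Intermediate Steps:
Function('x')(K) = Mul(28, Pow(K, -1))
Mul(-1, Mul(Add(60, Function('x')(-15)), Function('S')(2, -23))) = Mul(-1, Mul(Add(60, Mul(28, Pow(-15, -1))), Add(-16, Mul(-1, 2)))) = Mul(-1, Mul(Add(60, Mul(28, Rational(-1, 15))), Add(-16, -2))) = Mul(-1, Mul(Add(60, Rational(-28, 15)), -18)) = Mul(-1, Mul(Rational(872, 15), -18)) = Mul(-1, Rational(-5232, 5)) = Rational(5232, 5)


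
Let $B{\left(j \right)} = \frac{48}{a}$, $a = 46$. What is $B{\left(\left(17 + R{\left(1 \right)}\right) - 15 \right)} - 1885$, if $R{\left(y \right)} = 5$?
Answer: $- \frac{43331}{23} \approx -1884.0$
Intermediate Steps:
$B{\left(j \right)} = \frac{24}{23}$ ($B{\left(j \right)} = \frac{48}{46} = 48 \cdot \frac{1}{46} = \frac{24}{23}$)
$B{\left(\left(17 + R{\left(1 \right)}\right) - 15 \right)} - 1885 = \frac{24}{23} - 1885 = - \frac{43331}{23}$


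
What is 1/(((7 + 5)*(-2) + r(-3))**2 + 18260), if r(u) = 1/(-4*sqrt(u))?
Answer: 43398096/817445742721 + 9216*I*sqrt(3)/817445742721 ≈ 5.309e-5 + 1.9527e-8*I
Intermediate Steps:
r(u) = -1/(4*sqrt(u))
1/(((7 + 5)*(-2) + r(-3))**2 + 18260) = 1/(((7 + 5)*(-2) - (-1)*I*sqrt(3)/12)**2 + 18260) = 1/((12*(-2) - (-1)*I*sqrt(3)/12)**2 + 18260) = 1/((-24 + I*sqrt(3)/12)**2 + 18260) = 1/(18260 + (-24 + I*sqrt(3)/12)**2)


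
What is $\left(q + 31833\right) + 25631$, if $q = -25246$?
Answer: $32218$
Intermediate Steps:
$\left(q + 31833\right) + 25631 = \left(-25246 + 31833\right) + 25631 = 6587 + 25631 = 32218$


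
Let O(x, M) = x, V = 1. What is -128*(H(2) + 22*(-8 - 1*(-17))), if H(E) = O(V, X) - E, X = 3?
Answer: -25216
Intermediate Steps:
H(E) = 1 - E
-128*(H(2) + 22*(-8 - 1*(-17))) = -128*((1 - 1*2) + 22*(-8 - 1*(-17))) = -128*((1 - 2) + 22*(-8 + 17)) = -128*(-1 + 22*9) = -128*(-1 + 198) = -128*197 = -25216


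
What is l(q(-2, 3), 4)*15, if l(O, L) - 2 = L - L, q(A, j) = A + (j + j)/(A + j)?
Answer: 30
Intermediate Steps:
q(A, j) = A + 2*j/(A + j) (q(A, j) = A + (2*j)/(A + j) = A + 2*j/(A + j))
l(O, L) = 2 (l(O, L) = 2 + (L - L) = 2 + 0 = 2)
l(q(-2, 3), 4)*15 = 2*15 = 30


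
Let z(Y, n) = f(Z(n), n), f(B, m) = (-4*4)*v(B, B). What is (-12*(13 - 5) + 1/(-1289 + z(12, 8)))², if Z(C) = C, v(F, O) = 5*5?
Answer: 26291001025/2852721 ≈ 9216.1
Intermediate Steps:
v(F, O) = 25
f(B, m) = -400 (f(B, m) = -4*4*25 = -16*25 = -400)
z(Y, n) = -400
(-12*(13 - 5) + 1/(-1289 + z(12, 8)))² = (-12*(13 - 5) + 1/(-1289 - 400))² = (-12*8 + 1/(-1689))² = (-96 - 1/1689)² = (-162145/1689)² = 26291001025/2852721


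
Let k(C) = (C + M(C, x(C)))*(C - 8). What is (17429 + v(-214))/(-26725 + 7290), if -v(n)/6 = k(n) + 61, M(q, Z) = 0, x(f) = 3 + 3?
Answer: 53597/3887 ≈ 13.789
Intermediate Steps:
x(f) = 6
k(C) = C*(-8 + C) (k(C) = (C + 0)*(C - 8) = C*(-8 + C))
v(n) = -366 - 6*n*(-8 + n) (v(n) = -6*(n*(-8 + n) + 61) = -6*(61 + n*(-8 + n)) = -366 - 6*n*(-8 + n))
(17429 + v(-214))/(-26725 + 7290) = (17429 + (-366 - 6*(-214)² + 48*(-214)))/(-26725 + 7290) = (17429 + (-366 - 6*45796 - 10272))/(-19435) = (17429 + (-366 - 274776 - 10272))*(-1/19435) = (17429 - 285414)*(-1/19435) = -267985*(-1/19435) = 53597/3887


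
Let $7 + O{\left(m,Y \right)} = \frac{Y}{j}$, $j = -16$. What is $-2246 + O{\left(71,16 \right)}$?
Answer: $-2254$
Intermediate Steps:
$O{\left(m,Y \right)} = -7 - \frac{Y}{16}$ ($O{\left(m,Y \right)} = -7 + \frac{Y}{-16} = -7 + Y \left(- \frac{1}{16}\right) = -7 - \frac{Y}{16}$)
$-2246 + O{\left(71,16 \right)} = -2246 - 8 = -2254$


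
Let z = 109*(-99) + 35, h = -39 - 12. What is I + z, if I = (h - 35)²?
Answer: -3360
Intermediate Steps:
h = -51
z = -10756 (z = -10791 + 35 = -10756)
I = 7396 (I = (-51 - 35)² = (-86)² = 7396)
I + z = 7396 - 10756 = -3360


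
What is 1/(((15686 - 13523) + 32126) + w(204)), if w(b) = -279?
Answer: 1/34010 ≈ 2.9403e-5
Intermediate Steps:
1/(((15686 - 13523) + 32126) + w(204)) = 1/(((15686 - 13523) + 32126) - 279) = 1/((2163 + 32126) - 279) = 1/(34289 - 279) = 1/34010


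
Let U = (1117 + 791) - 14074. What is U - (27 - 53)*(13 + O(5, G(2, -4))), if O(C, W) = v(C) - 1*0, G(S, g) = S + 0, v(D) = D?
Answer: -11698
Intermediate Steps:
G(S, g) = S
O(C, W) = C (O(C, W) = C - 1*0 = C + 0 = C)
U = -12166 (U = 1908 - 14074 = -12166)
U - (27 - 53)*(13 + O(5, G(2, -4))) = -12166 - (27 - 53)*(13 + 5) = -12166 - (-26)*18 = -12166 - 1*(-468) = -12166 + 468 = -11698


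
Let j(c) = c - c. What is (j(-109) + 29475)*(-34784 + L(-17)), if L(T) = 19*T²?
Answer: -863411175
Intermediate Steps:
j(c) = 0
(j(-109) + 29475)*(-34784 + L(-17)) = (0 + 29475)*(-34784 + 19*(-17)²) = 29475*(-34784 + 19*289) = 29475*(-34784 + 5491) = 29475*(-29293) = -863411175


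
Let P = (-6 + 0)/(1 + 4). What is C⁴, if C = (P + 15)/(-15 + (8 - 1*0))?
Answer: 22667121/1500625 ≈ 15.105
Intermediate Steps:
P = -6/5 ≈ -1.2000
C = -69/35 (C = (-6/5 + 15)/(-15 + (8 - 1*0)) = 69/(5*(-15 + (8 + 0))) = 69/(5*(-15 + 8)) = (69/5)/(-7) = (69/5)*(-⅐) = -69/35 ≈ -1.9714)
C⁴ = (-69/35)⁴ = 22667121/1500625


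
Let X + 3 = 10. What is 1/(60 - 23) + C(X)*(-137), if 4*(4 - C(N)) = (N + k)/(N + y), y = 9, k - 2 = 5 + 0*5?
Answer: -613317/1184 ≈ -518.00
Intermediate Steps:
X = 7 (X = -3 + 10 = 7)
k = 7 (k = 2 + (5 + 0*5) = 2 + (5 + 0) = 2 + 5 = 7)
C(N) = 4 - (7 + N)/(4*(9 + N)) (C(N) = 4 - (N + 7)/(4*(N + 9)) = 4 - (7 + N)/(4*(9 + N)))
1/(60 - 23) + C(X)*(-137) = 1/(60 - 23) + ((137 + 15*7)/(4*(9 + 7)))*(-137) = 1/37 + ((¼)*(137 + 105)/16)*(-137) = 1/37 + ((¼)*(1/16)*242)*(-137) = 1/37 + (121/32)*(-137) = 1/37 - 16577/32 = -613317/1184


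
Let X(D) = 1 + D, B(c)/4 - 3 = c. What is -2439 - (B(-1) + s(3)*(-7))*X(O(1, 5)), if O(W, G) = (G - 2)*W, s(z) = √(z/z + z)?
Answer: -2415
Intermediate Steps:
B(c) = 12 + 4*c
s(z) = √(1 + z)
O(W, G) = W*(-2 + G) (O(W, G) = (-2 + G)*W = W*(-2 + G))
-2439 - (B(-1) + s(3)*(-7))*X(O(1, 5)) = -2439 - ((12 + 4*(-1)) + √(1 + 3)*(-7))*(1 + 1*(-2 + 5)) = -2439 - ((12 - 4) + √4*(-7))*(1 + 1*3) = -2439 - (8 + 2*(-7))*(1 + 3) = -2439 - (8 - 14)*4 = -2439 - (-6)*4 = -2439 - 1*(-24) = -2439 + 24 = -2415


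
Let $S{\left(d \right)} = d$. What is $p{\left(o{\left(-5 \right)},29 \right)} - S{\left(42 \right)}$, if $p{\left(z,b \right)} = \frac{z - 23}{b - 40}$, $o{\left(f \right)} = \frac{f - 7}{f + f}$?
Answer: $- \frac{2201}{55} \approx -40.018$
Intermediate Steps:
$o{\left(f \right)} = \frac{-7 + f}{2 f}$
$p{\left(z,b \right)} = \frac{-23 + z}{-40 + b}$
$p{\left(o{\left(-5 \right)},29 \right)} - S{\left(42 \right)} = \frac{-23 + \frac{-7 - 5}{2 \left(-5\right)}}{-40 + 29} - 42 = \frac{-23 + \frac{1}{2} \left(- \frac{1}{5}\right) \left(-12\right)}{-11} - 42 = - \frac{-23 + \frac{6}{5}}{11} - 42 = \left(- \frac{1}{11}\right) \left(- \frac{109}{5}\right) - 42 = \frac{109}{55} - 42 = - \frac{2201}{55}$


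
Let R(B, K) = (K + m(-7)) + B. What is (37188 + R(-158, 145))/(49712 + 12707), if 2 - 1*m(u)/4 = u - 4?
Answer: 37227/62419 ≈ 0.59641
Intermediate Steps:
m(u) = 24 - 4*u (m(u) = 8 - 4*(u - 4) = 8 - 4*(-4 + u) = 8 + (16 - 4*u) = 24 - 4*u)
R(B, K) = 52 + B + K (R(B, K) = (K + (24 - 4*(-7))) + B = (K + (24 + 28)) + B = (K + 52) + B = (52 + K) + B = 52 + B + K)
(37188 + R(-158, 145))/(49712 + 12707) = (37188 + (52 - 158 + 145))/(49712 + 12707) = (37188 + 39)/62419 = 37227*(1/62419) = 37227/62419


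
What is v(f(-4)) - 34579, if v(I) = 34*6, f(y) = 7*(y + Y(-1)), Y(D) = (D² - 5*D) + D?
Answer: -34375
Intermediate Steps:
Y(D) = D² - 4*D
f(y) = 35 + 7*y (f(y) = 7*(y - (-4 - 1)) = 7*(y - 1*(-5)) = 7*(y + 5) = 7*(5 + y) = 35 + 7*y)
v(I) = 204
v(f(-4)) - 34579 = 204 - 34579 = -34375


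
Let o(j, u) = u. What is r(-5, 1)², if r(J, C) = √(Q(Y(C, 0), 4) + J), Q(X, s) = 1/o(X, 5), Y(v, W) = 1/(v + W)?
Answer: -24/5 ≈ -4.8000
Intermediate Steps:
Y(v, W) = 1/(W + v)
Q(X, s) = ⅕ (Q(X, s) = 1/5 = ⅕)
r(J, C) = √(⅕ + J)
r(-5, 1)² = (√(5 + 25*(-5))/5)² = (√(5 - 125)/5)² = (√(-120)/5)² = ((2*I*√30)/5)² = (2*I*√30/5)² = -24/5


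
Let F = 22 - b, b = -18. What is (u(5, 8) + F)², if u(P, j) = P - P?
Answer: 1600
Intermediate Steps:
u(P, j) = 0
F = 40 (F = 22 - 1*(-18) = 22 + 18 = 40)
(u(5, 8) + F)² = (0 + 40)² = 40² = 1600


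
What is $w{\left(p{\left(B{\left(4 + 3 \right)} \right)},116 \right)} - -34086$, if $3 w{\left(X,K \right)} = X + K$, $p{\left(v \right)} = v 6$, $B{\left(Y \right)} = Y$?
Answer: $\frac{102416}{3} \approx 34139.0$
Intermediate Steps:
$p{\left(v \right)} = 6 v$
$w{\left(X,K \right)} = \frac{K}{3} + \frac{X}{3}$ ($w{\left(X,K \right)} = \frac{X + K}{3} = \frac{K + X}{3} = \frac{K}{3} + \frac{X}{3}$)
$w{\left(p{\left(B{\left(4 + 3 \right)} \right)},116 \right)} - -34086 = \left(\frac{1}{3} \cdot 116 + \frac{6 \left(4 + 3\right)}{3}\right) - -34086 = \left(\frac{116}{3} + \frac{6 \cdot 7}{3}\right) + 34086 = \left(\frac{116}{3} + \frac{1}{3} \cdot 42\right) + 34086 = \left(\frac{116}{3} + 14\right) + 34086 = \frac{158}{3} + 34086 = \frac{102416}{3}$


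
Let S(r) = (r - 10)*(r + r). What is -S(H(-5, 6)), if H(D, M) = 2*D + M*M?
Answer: -832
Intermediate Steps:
H(D, M) = M**2 + 2*D (H(D, M) = 2*D + M**2 = M**2 + 2*D)
S(r) = 2*r*(-10 + r) (S(r) = (-10 + r)*(2*r) = 2*r*(-10 + r))
-S(H(-5, 6)) = -2*(6**2 + 2*(-5))*(-10 + (6**2 + 2*(-5))) = -2*(36 - 10)*(-10 + (36 - 10)) = -2*26*(-10 + 26) = -2*26*16 = -1*832 = -832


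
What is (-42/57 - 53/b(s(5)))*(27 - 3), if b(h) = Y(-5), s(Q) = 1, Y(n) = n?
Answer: 22488/95 ≈ 236.72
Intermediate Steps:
b(h) = -5
(-42/57 - 53/b(s(5)))*(27 - 3) = (-42/57 - 53/(-5))*(27 - 3) = (-42*1/57 - 53*(-1/5))*24 = (-14/19 + 53/5)*24 = (937/95)*24 = 22488/95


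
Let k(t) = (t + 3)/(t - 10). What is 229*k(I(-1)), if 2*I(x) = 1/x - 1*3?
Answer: -229/12 ≈ -19.083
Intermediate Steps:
I(x) = -3/2 + 1/(2*x) (I(x) = (1/x - 1*3)/2 = (1/x - 3)/2 = (-3 + 1/x)/2 = -3/2 + 1/(2*x))
k(t) = (3 + t)/(-10 + t)
229*k(I(-1)) = 229*((3 + (½)*(1 - 3*(-1))/(-1))/(-10 + (½)*(1 - 3*(-1))/(-1))) = 229*((3 + (½)*(-1)*(1 + 3))/(-10 + (½)*(-1)*(1 + 3))) = 229*((3 + (½)*(-1)*4)/(-10 + (½)*(-1)*4)) = 229*((3 - 2)/(-10 - 2)) = 229*(1/(-12)) = 229*(-1/12*1) = 229*(-1/12) = -229/12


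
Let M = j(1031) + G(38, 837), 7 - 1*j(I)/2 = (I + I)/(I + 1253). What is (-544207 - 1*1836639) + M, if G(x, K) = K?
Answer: -1358978176/571 ≈ -2.3800e+6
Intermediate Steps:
j(I) = 14 - 4*I/(1253 + I) (j(I) = 14 - 2*(I + I)/(I + 1253) = 14 - 2*2*I/(1253 + I) = 14 - 4*I/(1253 + I))
M = 484890/571 (M = 2*(8771 + 5*1031)/(1253 + 1031) + 837 = 2*(8771 + 5155)/2284 + 837 = 2*(1/2284)*13926 + 837 = 6963/571 + 837 = 484890/571 ≈ 849.19)
(-544207 - 1*1836639) + M = (-544207 - 1*1836639) + 484890/571 = (-544207 - 1836639) + 484890/571 = -2380846 + 484890/571 = -1358978176/571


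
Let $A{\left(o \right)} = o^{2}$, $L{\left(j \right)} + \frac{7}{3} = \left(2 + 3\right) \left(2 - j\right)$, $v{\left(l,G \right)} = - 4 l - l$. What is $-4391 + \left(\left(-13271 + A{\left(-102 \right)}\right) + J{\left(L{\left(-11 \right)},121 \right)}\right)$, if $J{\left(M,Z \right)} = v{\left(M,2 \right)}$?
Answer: $- \frac{22714}{3} \approx -7571.3$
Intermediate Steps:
$v{\left(l,G \right)} = - 5 l$
$L{\left(j \right)} = \frac{23}{3} - 5 j$ ($L{\left(j \right)} = - \frac{7}{3} + \left(2 + 3\right) \left(2 - j\right) = - \frac{7}{3} + 5 \left(2 - j\right) = - \frac{7}{3} - \left(-10 + 5 j\right) = \frac{23}{3} - 5 j$)
$J{\left(M,Z \right)} = - 5 M$
$-4391 + \left(\left(-13271 + A{\left(-102 \right)}\right) + J{\left(L{\left(-11 \right)},121 \right)}\right) = -4391 - \left(13271 - 10404 + 5 \left(\frac{23}{3} - -55\right)\right) = -4391 - \left(2867 + 5 \left(\frac{23}{3} + 55\right)\right) = -4391 - \frac{9541}{3} = - \frac{22714}{3}$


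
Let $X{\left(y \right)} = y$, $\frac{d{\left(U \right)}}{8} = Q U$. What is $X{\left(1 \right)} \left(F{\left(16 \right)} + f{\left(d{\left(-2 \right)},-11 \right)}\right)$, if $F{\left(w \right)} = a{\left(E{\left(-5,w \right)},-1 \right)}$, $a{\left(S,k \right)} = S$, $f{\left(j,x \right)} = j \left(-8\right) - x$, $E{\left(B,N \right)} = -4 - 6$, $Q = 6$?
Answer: $769$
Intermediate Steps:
$E{\left(B,N \right)} = -10$ ($E{\left(B,N \right)} = -4 - 6 = -10$)
$d{\left(U \right)} = 48 U$ ($d{\left(U \right)} = 8 \cdot 6 U = 48 U$)
$f{\left(j,x \right)} = - x - 8 j$ ($f{\left(j,x \right)} = - 8 j - x = - x - 8 j$)
$F{\left(w \right)} = -10$
$X{\left(1 \right)} \left(F{\left(16 \right)} + f{\left(d{\left(-2 \right)},-11 \right)}\right) = 1 \left(-10 - \left(-11 + 8 \cdot 48 \left(-2\right)\right)\right) = 1 \left(-10 + \left(11 - -768\right)\right) = 1 \left(-10 + \left(11 + 768\right)\right) = 1 \left(-10 + 779\right) = 1 \cdot 769 = 769$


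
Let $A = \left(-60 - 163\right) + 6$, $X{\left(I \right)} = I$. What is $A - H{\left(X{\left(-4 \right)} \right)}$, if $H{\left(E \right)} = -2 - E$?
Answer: $-219$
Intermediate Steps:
$A = -217$ ($A = -223 + 6 = -217$)
$A - H{\left(X{\left(-4 \right)} \right)} = -217 - \left(-2 - -4\right) = -217 - \left(-2 + 4\right) = -217 - 2 = -219$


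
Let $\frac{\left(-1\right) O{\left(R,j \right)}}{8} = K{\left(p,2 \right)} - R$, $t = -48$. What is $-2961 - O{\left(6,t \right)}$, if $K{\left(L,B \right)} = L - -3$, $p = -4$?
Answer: $-3017$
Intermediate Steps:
$K{\left(L,B \right)} = 3 + L$ ($K{\left(L,B \right)} = L + 3 = 3 + L$)
$O{\left(R,j \right)} = 8 + 8 R$ ($O{\left(R,j \right)} = - 8 \left(\left(3 - 4\right) - R\right) = - 8 \left(-1 - R\right) = 8 + 8 R$)
$-2961 - O{\left(6,t \right)} = -2961 - \left(8 + 8 \cdot 6\right) = -2961 - \left(8 + 48\right) = -2961 - 56 = -3017$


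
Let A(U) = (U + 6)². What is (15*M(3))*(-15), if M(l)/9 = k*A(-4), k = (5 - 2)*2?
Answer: -48600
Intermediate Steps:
k = 6 (k = 3*2 = 6)
A(U) = (6 + U)²
M(l) = 216 (M(l) = 9*(6*(6 - 4)²) = 9*(6*2²) = 9*(6*4) = 9*24 = 216)
(15*M(3))*(-15) = (15*216)*(-15) = 3240*(-15) = -48600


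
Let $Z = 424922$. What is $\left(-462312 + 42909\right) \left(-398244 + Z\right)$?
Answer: $-11188833234$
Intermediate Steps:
$\left(-462312 + 42909\right) \left(-398244 + Z\right) = \left(-462312 + 42909\right) \left(-398244 + 424922\right) = \left(-419403\right) 26678 = -11188833234$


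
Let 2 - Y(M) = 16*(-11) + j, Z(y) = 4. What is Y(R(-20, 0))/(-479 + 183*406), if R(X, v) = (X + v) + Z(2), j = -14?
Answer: 192/73819 ≈ 0.0026010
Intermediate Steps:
R(X, v) = 4 + X + v (R(X, v) = (X + v) + 4 = 4 + X + v)
Y(M) = 192 (Y(M) = 2 - (16*(-11) - 14) = 2 - (-176 - 14) = 2 - 1*(-190) = 2 + 190 = 192)
Y(R(-20, 0))/(-479 + 183*406) = 192/(-479 + 183*406) = 192/(-479 + 74298) = 192/73819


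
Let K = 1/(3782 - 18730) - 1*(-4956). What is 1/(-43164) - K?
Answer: -399710981377/80651934 ≈ -4956.0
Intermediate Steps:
K = 74082287/14948 (K = 1/(-14948) + 4956 = -1/14948 + 4956 = 74082287/14948 ≈ 4956.0)
1/(-43164) - K = 1/(-43164) - 1*74082287/14948 = -1/43164 - 74082287/14948 = -399710981377/80651934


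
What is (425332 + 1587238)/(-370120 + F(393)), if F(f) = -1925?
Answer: -402514/74409 ≈ -5.4095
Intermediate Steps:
(425332 + 1587238)/(-370120 + F(393)) = (425332 + 1587238)/(-370120 - 1925) = 2012570/(-372045) = 2012570*(-1/372045) = -402514/74409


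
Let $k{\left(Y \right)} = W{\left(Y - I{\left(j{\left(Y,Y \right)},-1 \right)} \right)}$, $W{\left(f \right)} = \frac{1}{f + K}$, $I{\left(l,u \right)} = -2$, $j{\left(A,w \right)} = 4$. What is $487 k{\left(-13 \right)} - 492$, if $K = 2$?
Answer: $- \frac{4915}{9} \approx -546.11$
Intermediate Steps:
$W{\left(f \right)} = \frac{1}{2 + f}$ ($W{\left(f \right)} = \frac{1}{f + 2} = \frac{1}{2 + f}$)
$k{\left(Y \right)} = \frac{1}{4 + Y}$ ($k{\left(Y \right)} = \frac{1}{2 + \left(Y - -2\right)} = \frac{1}{2 + \left(Y + 2\right)} = \frac{1}{2 + \left(2 + Y\right)} = \frac{1}{4 + Y}$)
$487 k{\left(-13 \right)} - 492 = \frac{487}{4 - 13} - 492 = \frac{487}{-9} - 492 = 487 \left(- \frac{1}{9}\right) - 492 = - \frac{487}{9} - 492 = - \frac{4915}{9}$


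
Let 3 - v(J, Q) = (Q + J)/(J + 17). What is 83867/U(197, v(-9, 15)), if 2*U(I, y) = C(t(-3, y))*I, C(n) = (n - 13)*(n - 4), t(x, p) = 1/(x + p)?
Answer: 754803/67768 ≈ 11.138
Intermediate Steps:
t(x, p) = 1/(p + x)
C(n) = (-13 + n)*(-4 + n)
v(J, Q) = 3 - (J + Q)/(17 + J) (v(J, Q) = 3 - (Q + J)/(J + 17) = 3 - (J + Q)/(17 + J))
U(I, y) = I*(52 + (-3 + y)⁻² - 17/(-3 + y))/2 (U(I, y) = ((52 + (1/(y - 3))² - 17/(y - 3))*I)/2 = ((52 + (1/(-3 + y))² - 17/(-3 + y))*I)/2 = ((52 + (-3 + y)⁻² - 17/(-3 + y))*I)/2 = (I*(52 + (-3 + y)⁻² - 17/(-3 + y)))/2 = I*(52 + (-3 + y)⁻² - 17/(-3 + y))/2)
83867/U(197, v(-9, 15)) = 83867/(((½)*197*(520 - 329*(51 - 1*15 + 2*(-9))/(17 - 9) + 52*((51 - 1*15 + 2*(-9))/(17 - 9))²)/(9 + ((51 - 1*15 + 2*(-9))/(17 - 9))² - 6*(51 - 1*15 + 2*(-9))/(17 - 9)))) = 83867/(((½)*197*(520 - 329*(51 - 15 - 18)/8 + 52*((51 - 15 - 18)/8)²)/(9 + ((51 - 15 - 18)/8)² - 6*(51 - 15 - 18)/8))) = 83867/(((½)*197*(520 - 329*18/8 + 52*((⅛)*18)²)/(9 + ((⅛)*18)² - 3*18/4))) = 83867/(((½)*197*(520 - 329*9/4 + 52*(9/4)²)/(9 + (9/4)² - 6*9/4))) = 83867/(((½)*197*(520 - 2961/4 + 52*(81/16))/(9 + 81/16 - 27/2))) = 83867/(((½)*197*(520 - 2961/4 + 1053/4)/(9/16))) = 83867/(((½)*197*(16/9)*43)) = 83867/(67768/9) = 83867*(9/67768) = 754803/67768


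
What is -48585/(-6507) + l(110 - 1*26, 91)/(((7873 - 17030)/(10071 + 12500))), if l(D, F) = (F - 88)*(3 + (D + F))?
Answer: -25994472851/19861533 ≈ -1308.8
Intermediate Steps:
l(D, F) = (-88 + F)*(3 + D + F)
-48585/(-6507) + l(110 - 1*26, 91)/(((7873 - 17030)/(10071 + 12500))) = -48585/(-6507) + (-264 + 91**2 - 88*(110 - 1*26) - 85*91 + (110 - 1*26)*91)/(((7873 - 17030)/(10071 + 12500))) = -48585*(-1/6507) + (-264 + 8281 - 88*(110 - 26) - 7735 + (110 - 26)*91)/((-9157/22571)) = 16195/2169 + (-264 + 8281 - 88*84 - 7735 + 84*91)/((-9157*1/22571)) = 16195/2169 + (-264 + 8281 - 7392 - 7735 + 7644)/(-9157/22571) = 16195/2169 + 534*(-22571/9157) = 16195/2169 - 12052914/9157 = -25994472851/19861533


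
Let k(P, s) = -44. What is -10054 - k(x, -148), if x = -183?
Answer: -10010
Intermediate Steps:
-10054 - k(x, -148) = -10054 - 1*(-44) = -10054 + 44 = -10010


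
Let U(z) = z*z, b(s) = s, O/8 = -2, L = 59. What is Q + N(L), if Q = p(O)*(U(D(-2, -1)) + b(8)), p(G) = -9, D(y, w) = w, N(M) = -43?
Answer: -124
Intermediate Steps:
O = -16 (O = 8*(-2) = -16)
U(z) = z**2
Q = -81 (Q = -9*((-1)**2 + 8) = -9*(1 + 8) = -9*9 = -81)
Q + N(L) = -81 - 43 = -124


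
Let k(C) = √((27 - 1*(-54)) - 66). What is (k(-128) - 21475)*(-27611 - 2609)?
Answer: 648974500 - 30220*√15 ≈ 6.4886e+8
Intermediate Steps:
k(C) = √15 (k(C) = √((27 + 54) - 66) = √(81 - 66) = √15)
(k(-128) - 21475)*(-27611 - 2609) = (√15 - 21475)*(-27611 - 2609) = (-21475 + √15)*(-30220) = 648974500 - 30220*√15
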